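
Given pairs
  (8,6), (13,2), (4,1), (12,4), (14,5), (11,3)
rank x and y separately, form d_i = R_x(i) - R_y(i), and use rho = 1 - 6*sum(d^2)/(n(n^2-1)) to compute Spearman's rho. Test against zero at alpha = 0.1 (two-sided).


Step 1: Rank x and y separately (midranks; no ties here).
rank(x): 8->2, 13->5, 4->1, 12->4, 14->6, 11->3
rank(y): 6->6, 2->2, 1->1, 4->4, 5->5, 3->3
Step 2: d_i = R_x(i) - R_y(i); compute d_i^2.
  (2-6)^2=16, (5-2)^2=9, (1-1)^2=0, (4-4)^2=0, (6-5)^2=1, (3-3)^2=0
sum(d^2) = 26.
Step 3: rho = 1 - 6*26 / (6*(6^2 - 1)) = 1 - 156/210 = 0.257143.
Step 4: Under H0, t = rho * sqrt((n-2)/(1-rho^2)) = 0.5322 ~ t(4).
Step 5: Two-sided p-value from the t-distribution with 4 df = 0.622787.
Step 6: alpha = 0.1. fail to reject H0.

rho = 0.2571, p = 0.622787, fail to reject H0 at alpha = 0.1.


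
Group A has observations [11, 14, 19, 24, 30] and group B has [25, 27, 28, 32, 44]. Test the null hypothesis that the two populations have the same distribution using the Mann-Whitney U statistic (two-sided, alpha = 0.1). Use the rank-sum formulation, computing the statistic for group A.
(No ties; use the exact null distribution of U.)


Step 1: Combine and sort all 10 observations; assign midranks.
sorted (value, group): (11,X), (14,X), (19,X), (24,X), (25,Y), (27,Y), (28,Y), (30,X), (32,Y), (44,Y)
ranks: 11->1, 14->2, 19->3, 24->4, 25->5, 27->6, 28->7, 30->8, 32->9, 44->10
Step 2: Rank sum for X: R1 = 1 + 2 + 3 + 4 + 8 = 18.
Step 3: U_X = R1 - n1(n1+1)/2 = 18 - 5*6/2 = 18 - 15 = 3.
       U_Y = n1*n2 - U_X = 25 - 3 = 22.
Step 4: No ties, so the exact null distribution of U (based on enumerating the C(10,5) = 252 equally likely rank assignments) gives the two-sided p-value.
Step 5: p-value = 0.055556; compare to alpha = 0.1. reject H0.

U_X = 3, p = 0.055556, reject H0 at alpha = 0.1.


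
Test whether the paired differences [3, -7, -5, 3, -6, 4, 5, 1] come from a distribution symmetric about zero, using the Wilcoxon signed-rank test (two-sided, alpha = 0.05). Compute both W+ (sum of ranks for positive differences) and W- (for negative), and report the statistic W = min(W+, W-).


Step 1: Drop any zero differences (none here) and take |d_i|.
|d| = [3, 7, 5, 3, 6, 4, 5, 1]
Step 2: Midrank |d_i| (ties get averaged ranks).
ranks: |3|->2.5, |7|->8, |5|->5.5, |3|->2.5, |6|->7, |4|->4, |5|->5.5, |1|->1
Step 3: Attach original signs; sum ranks with positive sign and with negative sign.
W+ = 2.5 + 2.5 + 4 + 5.5 + 1 = 15.5
W- = 8 + 5.5 + 7 = 20.5
(Check: W+ + W- = 36 should equal n(n+1)/2 = 36.)
Step 4: Test statistic W = min(W+, W-) = 15.5.
Step 5: Ties in |d|, so use the tie-corrected normal approximation.
        E[W] = n(n+1)/4 = 8*9/4 = 18.
        Tie groups: |d|=3 (t=2), |d|=5 (t=2); sum(t^3 - t) = 12.
        Var[W] = n(n+1)(2n+1)/24 - sum(t^3-t)/48 = 1224/24 - 12/48 = 50.75.
        z = (W - E[W]) / sqrt(Var[W]) = (15.5 - 18) / 7.1239 = -0.3509.
        Two-sided p = 2*Phi(z) = 0.725640.
Step 6: alpha = 0.05. fail to reject H0.

W+ = 15.5, W- = 20.5, W = min = 15.5, p = 0.725640, fail to reject H0.


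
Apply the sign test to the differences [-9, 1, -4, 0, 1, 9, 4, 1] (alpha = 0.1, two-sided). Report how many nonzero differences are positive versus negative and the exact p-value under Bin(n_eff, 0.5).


Step 1: Discard zero differences. Original n = 8; n_eff = number of nonzero differences = 7.
Nonzero differences (with sign): -9, +1, -4, +1, +9, +4, +1
Step 2: Count signs: positive = 5, negative = 2.
Step 3: Under H0: P(positive) = 0.5, so the number of positives S ~ Bin(7, 0.5).
Step 4: Two-sided exact p-value = sum of Bin(7,0.5) probabilities at or below the observed probability = 0.453125.
Step 5: alpha = 0.1. fail to reject H0.

n_eff = 7, pos = 5, neg = 2, p = 0.453125, fail to reject H0.


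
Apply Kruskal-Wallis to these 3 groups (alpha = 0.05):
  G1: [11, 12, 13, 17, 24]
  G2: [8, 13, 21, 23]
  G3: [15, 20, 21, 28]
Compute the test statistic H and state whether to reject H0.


Step 1: Combine all N = 13 observations and assign midranks.
sorted (value, group, rank): (8,G2,1), (11,G1,2), (12,G1,3), (13,G1,4.5), (13,G2,4.5), (15,G3,6), (17,G1,7), (20,G3,8), (21,G2,9.5), (21,G3,9.5), (23,G2,11), (24,G1,12), (28,G3,13)
Step 2: Sum ranks within each group.
R_1 = 28.5 (n_1 = 5)
R_2 = 26 (n_2 = 4)
R_3 = 36.5 (n_3 = 4)
Step 3: H = 12/(N(N+1)) * sum(R_i^2/n_i) - 3(N+1)
     = 12/(13*14) * (28.5^2/5 + 26^2/4 + 36.5^2/4) - 3*14
     = 0.065934 * 664.513 - 42
     = 1.814011.
Step 4: Ties present; correction factor C = 1 - 12/(13^3 - 13) = 0.994505. Corrected H = 1.814011 / 0.994505 = 1.824033.
Step 5: Under H0, H ~ chi^2(2); p-value = 0.401713.
Step 6: alpha = 0.05. fail to reject H0.

H = 1.8240, df = 2, p = 0.401713, fail to reject H0.


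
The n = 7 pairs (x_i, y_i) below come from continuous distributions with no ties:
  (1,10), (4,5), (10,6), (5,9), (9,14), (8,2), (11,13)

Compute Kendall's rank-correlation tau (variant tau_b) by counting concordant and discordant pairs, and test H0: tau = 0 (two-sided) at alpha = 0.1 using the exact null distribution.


Step 1: Enumerate the 21 unordered pairs (i,j) with i<j and classify each by sign(x_j-x_i) * sign(y_j-y_i).
  (1,2):dx=+3,dy=-5->D; (1,3):dx=+9,dy=-4->D; (1,4):dx=+4,dy=-1->D; (1,5):dx=+8,dy=+4->C
  (1,6):dx=+7,dy=-8->D; (1,7):dx=+10,dy=+3->C; (2,3):dx=+6,dy=+1->C; (2,4):dx=+1,dy=+4->C
  (2,5):dx=+5,dy=+9->C; (2,6):dx=+4,dy=-3->D; (2,7):dx=+7,dy=+8->C; (3,4):dx=-5,dy=+3->D
  (3,5):dx=-1,dy=+8->D; (3,6):dx=-2,dy=-4->C; (3,7):dx=+1,dy=+7->C; (4,5):dx=+4,dy=+5->C
  (4,6):dx=+3,dy=-7->D; (4,7):dx=+6,dy=+4->C; (5,6):dx=-1,dy=-12->C; (5,7):dx=+2,dy=-1->D
  (6,7):dx=+3,dy=+11->C
Step 2: C = 12, D = 9, total pairs = 21.
Step 3: tau = (C - D)/(n(n-1)/2) = (12 - 9)/21 = 0.142857.
Step 4: Exact two-sided p-value (enumerate n! = 5040 permutations of y under H0): p = 0.772619.
Step 5: alpha = 0.1. fail to reject H0.

tau_b = 0.1429 (C=12, D=9), p = 0.772619, fail to reject H0.


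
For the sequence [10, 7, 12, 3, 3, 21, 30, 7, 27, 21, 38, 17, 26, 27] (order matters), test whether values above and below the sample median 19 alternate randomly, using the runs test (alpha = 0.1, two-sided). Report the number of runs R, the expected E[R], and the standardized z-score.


Step 1: Compute median = 19; label A = above, B = below.
Labels in order: BBBBBAABAAABAA  (n_A = 7, n_B = 7)
Step 2: Count runs R = 6.
Step 3: Under H0 (random ordering), E[R] = 2*n_A*n_B/(n_A+n_B) + 1 = 2*7*7/14 + 1 = 8.0000.
        Var[R] = 2*n_A*n_B*(2*n_A*n_B - n_A - n_B) / ((n_A+n_B)^2 * (n_A+n_B-1)) = 8232/2548 = 3.2308.
        SD[R] = 1.7974.
Step 4: Continuity-corrected z = (R + 0.5 - E[R]) / SD[R] = (6 + 0.5 - 8.0000) / 1.7974 = -0.8345.
Step 5: Two-sided p-value via normal approximation = 2*(1 - Phi(|z|)) = 0.403986.
Step 6: alpha = 0.1. fail to reject H0.

R = 6, z = -0.8345, p = 0.403986, fail to reject H0.


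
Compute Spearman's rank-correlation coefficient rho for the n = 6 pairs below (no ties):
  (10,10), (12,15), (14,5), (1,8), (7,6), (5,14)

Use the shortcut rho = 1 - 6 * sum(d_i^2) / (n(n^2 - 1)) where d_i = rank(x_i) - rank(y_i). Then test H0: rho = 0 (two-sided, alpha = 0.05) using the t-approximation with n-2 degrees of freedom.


Step 1: Rank x and y separately (midranks; no ties here).
rank(x): 10->4, 12->5, 14->6, 1->1, 7->3, 5->2
rank(y): 10->4, 15->6, 5->1, 8->3, 6->2, 14->5
Step 2: d_i = R_x(i) - R_y(i); compute d_i^2.
  (4-4)^2=0, (5-6)^2=1, (6-1)^2=25, (1-3)^2=4, (3-2)^2=1, (2-5)^2=9
sum(d^2) = 40.
Step 3: rho = 1 - 6*40 / (6*(6^2 - 1)) = 1 - 240/210 = -0.142857.
Step 4: Under H0, t = rho * sqrt((n-2)/(1-rho^2)) = -0.2887 ~ t(4).
Step 5: Two-sided p-value from the t-distribution with 4 df = 0.787172.
Step 6: alpha = 0.05. fail to reject H0.

rho = -0.1429, p = 0.787172, fail to reject H0 at alpha = 0.05.


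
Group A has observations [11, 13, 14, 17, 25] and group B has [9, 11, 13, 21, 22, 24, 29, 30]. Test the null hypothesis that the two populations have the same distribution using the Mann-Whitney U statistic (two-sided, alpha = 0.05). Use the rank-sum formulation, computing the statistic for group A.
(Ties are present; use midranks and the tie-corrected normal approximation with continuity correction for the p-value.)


Step 1: Combine and sort all 13 observations; assign midranks.
sorted (value, group): (9,Y), (11,X), (11,Y), (13,X), (13,Y), (14,X), (17,X), (21,Y), (22,Y), (24,Y), (25,X), (29,Y), (30,Y)
ranks: 9->1, 11->2.5, 11->2.5, 13->4.5, 13->4.5, 14->6, 17->7, 21->8, 22->9, 24->10, 25->11, 29->12, 30->13
Step 2: Rank sum for X: R1 = 2.5 + 4.5 + 6 + 7 + 11 = 31.
Step 3: U_X = R1 - n1(n1+1)/2 = 31 - 5*6/2 = 31 - 15 = 16.
       U_Y = n1*n2 - U_X = 40 - 16 = 24.
Step 4: Ties are present, so use the tie-corrected normal approximation (with continuity correction) for the p-value.
Step 5: p-value = 0.607419; compare to alpha = 0.05. fail to reject H0.

U_X = 16, p = 0.607419, fail to reject H0 at alpha = 0.05.


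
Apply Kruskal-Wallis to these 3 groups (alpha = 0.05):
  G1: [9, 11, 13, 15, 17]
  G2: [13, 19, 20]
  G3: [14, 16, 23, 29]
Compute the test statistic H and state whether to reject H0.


Step 1: Combine all N = 12 observations and assign midranks.
sorted (value, group, rank): (9,G1,1), (11,G1,2), (13,G1,3.5), (13,G2,3.5), (14,G3,5), (15,G1,6), (16,G3,7), (17,G1,8), (19,G2,9), (20,G2,10), (23,G3,11), (29,G3,12)
Step 2: Sum ranks within each group.
R_1 = 20.5 (n_1 = 5)
R_2 = 22.5 (n_2 = 3)
R_3 = 35 (n_3 = 4)
Step 3: H = 12/(N(N+1)) * sum(R_i^2/n_i) - 3(N+1)
     = 12/(12*13) * (20.5^2/5 + 22.5^2/3 + 35^2/4) - 3*13
     = 0.076923 * 559.05 - 39
     = 4.003846.
Step 4: Ties present; correction factor C = 1 - 6/(12^3 - 12) = 0.996503. Corrected H = 4.003846 / 0.996503 = 4.017895.
Step 5: Under H0, H ~ chi^2(2); p-value = 0.134130.
Step 6: alpha = 0.05. fail to reject H0.

H = 4.0179, df = 2, p = 0.134130, fail to reject H0.


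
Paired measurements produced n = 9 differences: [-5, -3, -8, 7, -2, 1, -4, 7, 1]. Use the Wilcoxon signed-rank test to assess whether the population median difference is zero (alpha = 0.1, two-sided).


Step 1: Drop any zero differences (none here) and take |d_i|.
|d| = [5, 3, 8, 7, 2, 1, 4, 7, 1]
Step 2: Midrank |d_i| (ties get averaged ranks).
ranks: |5|->6, |3|->4, |8|->9, |7|->7.5, |2|->3, |1|->1.5, |4|->5, |7|->7.5, |1|->1.5
Step 3: Attach original signs; sum ranks with positive sign and with negative sign.
W+ = 7.5 + 1.5 + 7.5 + 1.5 = 18
W- = 6 + 4 + 9 + 3 + 5 = 27
(Check: W+ + W- = 45 should equal n(n+1)/2 = 45.)
Step 4: Test statistic W = min(W+, W-) = 18.
Step 5: Ties in |d|, so use the tie-corrected normal approximation.
        E[W] = n(n+1)/4 = 9*10/4 = 22.5.
        Tie groups: |d|=1 (t=2), |d|=7 (t=2); sum(t^3 - t) = 12.
        Var[W] = n(n+1)(2n+1)/24 - sum(t^3-t)/48 = 1710/24 - 12/48 = 71.
        z = (W - E[W]) / sqrt(Var[W]) = (18 - 22.5) / 8.4261 = -0.5341.
        Two-sided p = 2*Phi(z) = 0.593306.
Step 6: alpha = 0.1. fail to reject H0.

W+ = 18, W- = 27, W = min = 18, p = 0.593306, fail to reject H0.


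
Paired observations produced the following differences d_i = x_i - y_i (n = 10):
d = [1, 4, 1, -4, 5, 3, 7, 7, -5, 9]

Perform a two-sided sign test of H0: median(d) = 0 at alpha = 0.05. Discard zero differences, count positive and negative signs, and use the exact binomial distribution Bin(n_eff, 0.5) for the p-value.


Step 1: Discard zero differences. Original n = 10; n_eff = number of nonzero differences = 10.
Nonzero differences (with sign): +1, +4, +1, -4, +5, +3, +7, +7, -5, +9
Step 2: Count signs: positive = 8, negative = 2.
Step 3: Under H0: P(positive) = 0.5, so the number of positives S ~ Bin(10, 0.5).
Step 4: Two-sided exact p-value = sum of Bin(10,0.5) probabilities at or below the observed probability = 0.109375.
Step 5: alpha = 0.05. fail to reject H0.

n_eff = 10, pos = 8, neg = 2, p = 0.109375, fail to reject H0.


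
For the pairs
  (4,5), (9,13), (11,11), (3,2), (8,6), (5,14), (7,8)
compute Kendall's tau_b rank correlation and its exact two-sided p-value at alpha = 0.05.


Step 1: Enumerate the 21 unordered pairs (i,j) with i<j and classify each by sign(x_j-x_i) * sign(y_j-y_i).
  (1,2):dx=+5,dy=+8->C; (1,3):dx=+7,dy=+6->C; (1,4):dx=-1,dy=-3->C; (1,5):dx=+4,dy=+1->C
  (1,6):dx=+1,dy=+9->C; (1,7):dx=+3,dy=+3->C; (2,3):dx=+2,dy=-2->D; (2,4):dx=-6,dy=-11->C
  (2,5):dx=-1,dy=-7->C; (2,6):dx=-4,dy=+1->D; (2,7):dx=-2,dy=-5->C; (3,4):dx=-8,dy=-9->C
  (3,5):dx=-3,dy=-5->C; (3,6):dx=-6,dy=+3->D; (3,7):dx=-4,dy=-3->C; (4,5):dx=+5,dy=+4->C
  (4,6):dx=+2,dy=+12->C; (4,7):dx=+4,dy=+6->C; (5,6):dx=-3,dy=+8->D; (5,7):dx=-1,dy=+2->D
  (6,7):dx=+2,dy=-6->D
Step 2: C = 15, D = 6, total pairs = 21.
Step 3: tau = (C - D)/(n(n-1)/2) = (15 - 6)/21 = 0.428571.
Step 4: Exact two-sided p-value (enumerate n! = 5040 permutations of y under H0): p = 0.238889.
Step 5: alpha = 0.05. fail to reject H0.

tau_b = 0.4286 (C=15, D=6), p = 0.238889, fail to reject H0.


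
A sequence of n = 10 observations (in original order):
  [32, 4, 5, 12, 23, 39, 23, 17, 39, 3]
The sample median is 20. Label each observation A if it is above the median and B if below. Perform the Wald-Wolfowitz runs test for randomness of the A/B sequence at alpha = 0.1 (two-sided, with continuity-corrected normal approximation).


Step 1: Compute median = 20; label A = above, B = below.
Labels in order: ABBBAAABAB  (n_A = 5, n_B = 5)
Step 2: Count runs R = 6.
Step 3: Under H0 (random ordering), E[R] = 2*n_A*n_B/(n_A+n_B) + 1 = 2*5*5/10 + 1 = 6.0000.
        Var[R] = 2*n_A*n_B*(2*n_A*n_B - n_A - n_B) / ((n_A+n_B)^2 * (n_A+n_B-1)) = 2000/900 = 2.2222.
        SD[R] = 1.4907.
Step 4: R = E[R], so z = 0 with no continuity correction.
Step 5: Two-sided p-value via normal approximation = 2*(1 - Phi(|z|)) = 1.000000.
Step 6: alpha = 0.1. fail to reject H0.

R = 6, z = 0.0000, p = 1.000000, fail to reject H0.


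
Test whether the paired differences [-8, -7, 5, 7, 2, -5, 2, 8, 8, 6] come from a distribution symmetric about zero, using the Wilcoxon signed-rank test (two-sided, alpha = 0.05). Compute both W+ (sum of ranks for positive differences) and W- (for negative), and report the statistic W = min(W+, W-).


Step 1: Drop any zero differences (none here) and take |d_i|.
|d| = [8, 7, 5, 7, 2, 5, 2, 8, 8, 6]
Step 2: Midrank |d_i| (ties get averaged ranks).
ranks: |8|->9, |7|->6.5, |5|->3.5, |7|->6.5, |2|->1.5, |5|->3.5, |2|->1.5, |8|->9, |8|->9, |6|->5
Step 3: Attach original signs; sum ranks with positive sign and with negative sign.
W+ = 3.5 + 6.5 + 1.5 + 1.5 + 9 + 9 + 5 = 36
W- = 9 + 6.5 + 3.5 = 19
(Check: W+ + W- = 55 should equal n(n+1)/2 = 55.)
Step 4: Test statistic W = min(W+, W-) = 19.
Step 5: Ties in |d|, so use the tie-corrected normal approximation.
        E[W] = n(n+1)/4 = 10*11/4 = 27.5.
        Tie groups: |d|=2 (t=2), |d|=5 (t=2), |d|=7 (t=2), |d|=8 (t=3); sum(t^3 - t) = 42.
        Var[W] = n(n+1)(2n+1)/24 - sum(t^3-t)/48 = 2310/24 - 42/48 = 95.375.
        z = (W - E[W]) / sqrt(Var[W]) = (19 - 27.5) / 9.7660 = -0.8704.
        Two-sided p = 2*Phi(z) = 0.384101.
Step 6: alpha = 0.05. fail to reject H0.

W+ = 36, W- = 19, W = min = 19, p = 0.384101, fail to reject H0.


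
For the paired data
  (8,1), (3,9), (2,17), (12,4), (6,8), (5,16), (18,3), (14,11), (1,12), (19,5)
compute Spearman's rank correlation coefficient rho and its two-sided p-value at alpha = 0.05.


Step 1: Rank x and y separately (midranks; no ties here).
rank(x): 8->6, 3->3, 2->2, 12->7, 6->5, 5->4, 18->9, 14->8, 1->1, 19->10
rank(y): 1->1, 9->6, 17->10, 4->3, 8->5, 16->9, 3->2, 11->7, 12->8, 5->4
Step 2: d_i = R_x(i) - R_y(i); compute d_i^2.
  (6-1)^2=25, (3-6)^2=9, (2-10)^2=64, (7-3)^2=16, (5-5)^2=0, (4-9)^2=25, (9-2)^2=49, (8-7)^2=1, (1-8)^2=49, (10-4)^2=36
sum(d^2) = 274.
Step 3: rho = 1 - 6*274 / (10*(10^2 - 1)) = 1 - 1644/990 = -0.660606.
Step 4: Under H0, t = rho * sqrt((n-2)/(1-rho^2)) = -2.4889 ~ t(8).
Step 5: Two-sided p-value from the t-distribution with 8 df = 0.037588.
Step 6: alpha = 0.05. reject H0.

rho = -0.6606, p = 0.037588, reject H0 at alpha = 0.05.


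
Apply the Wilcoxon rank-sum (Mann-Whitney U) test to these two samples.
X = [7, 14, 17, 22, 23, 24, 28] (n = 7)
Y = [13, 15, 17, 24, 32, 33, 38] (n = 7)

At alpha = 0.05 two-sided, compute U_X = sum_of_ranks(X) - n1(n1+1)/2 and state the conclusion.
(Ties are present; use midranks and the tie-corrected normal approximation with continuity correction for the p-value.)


Step 1: Combine and sort all 14 observations; assign midranks.
sorted (value, group): (7,X), (13,Y), (14,X), (15,Y), (17,X), (17,Y), (22,X), (23,X), (24,X), (24,Y), (28,X), (32,Y), (33,Y), (38,Y)
ranks: 7->1, 13->2, 14->3, 15->4, 17->5.5, 17->5.5, 22->7, 23->8, 24->9.5, 24->9.5, 28->11, 32->12, 33->13, 38->14
Step 2: Rank sum for X: R1 = 1 + 3 + 5.5 + 7 + 8 + 9.5 + 11 = 45.
Step 3: U_X = R1 - n1(n1+1)/2 = 45 - 7*8/2 = 45 - 28 = 17.
       U_Y = n1*n2 - U_X = 49 - 17 = 32.
Step 4: Ties are present, so use the tie-corrected normal approximation (with continuity correction) for the p-value.
Step 5: p-value = 0.370039; compare to alpha = 0.05. fail to reject H0.

U_X = 17, p = 0.370039, fail to reject H0 at alpha = 0.05.


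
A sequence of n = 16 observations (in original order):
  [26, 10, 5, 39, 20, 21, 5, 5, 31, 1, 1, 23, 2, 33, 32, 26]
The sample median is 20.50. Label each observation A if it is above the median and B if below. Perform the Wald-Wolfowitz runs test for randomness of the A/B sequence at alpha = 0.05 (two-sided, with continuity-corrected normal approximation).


Step 1: Compute median = 20.50; label A = above, B = below.
Labels in order: ABBABABBABBABAAA  (n_A = 8, n_B = 8)
Step 2: Count runs R = 11.
Step 3: Under H0 (random ordering), E[R] = 2*n_A*n_B/(n_A+n_B) + 1 = 2*8*8/16 + 1 = 9.0000.
        Var[R] = 2*n_A*n_B*(2*n_A*n_B - n_A - n_B) / ((n_A+n_B)^2 * (n_A+n_B-1)) = 14336/3840 = 3.7333.
        SD[R] = 1.9322.
Step 4: Continuity-corrected z = (R - 0.5 - E[R]) / SD[R] = (11 - 0.5 - 9.0000) / 1.9322 = 0.7763.
Step 5: Two-sided p-value via normal approximation = 2*(1 - Phi(|z|)) = 0.437558.
Step 6: alpha = 0.05. fail to reject H0.

R = 11, z = 0.7763, p = 0.437558, fail to reject H0.


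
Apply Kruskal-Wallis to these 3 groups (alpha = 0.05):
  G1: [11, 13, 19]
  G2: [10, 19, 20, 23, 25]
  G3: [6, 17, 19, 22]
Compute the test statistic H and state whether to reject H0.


Step 1: Combine all N = 12 observations and assign midranks.
sorted (value, group, rank): (6,G3,1), (10,G2,2), (11,G1,3), (13,G1,4), (17,G3,5), (19,G1,7), (19,G2,7), (19,G3,7), (20,G2,9), (22,G3,10), (23,G2,11), (25,G2,12)
Step 2: Sum ranks within each group.
R_1 = 14 (n_1 = 3)
R_2 = 41 (n_2 = 5)
R_3 = 23 (n_3 = 4)
Step 3: H = 12/(N(N+1)) * sum(R_i^2/n_i) - 3(N+1)
     = 12/(12*13) * (14^2/3 + 41^2/5 + 23^2/4) - 3*13
     = 0.076923 * 533.783 - 39
     = 2.060256.
Step 4: Ties present; correction factor C = 1 - 24/(12^3 - 12) = 0.986014. Corrected H = 2.060256 / 0.986014 = 2.089480.
Step 5: Under H0, H ~ chi^2(2); p-value = 0.351783.
Step 6: alpha = 0.05. fail to reject H0.

H = 2.0895, df = 2, p = 0.351783, fail to reject H0.


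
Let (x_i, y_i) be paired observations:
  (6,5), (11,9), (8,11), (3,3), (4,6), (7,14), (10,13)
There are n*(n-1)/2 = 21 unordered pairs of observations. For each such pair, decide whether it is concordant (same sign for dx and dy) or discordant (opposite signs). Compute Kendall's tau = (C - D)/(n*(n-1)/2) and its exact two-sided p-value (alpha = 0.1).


Step 1: Enumerate the 21 unordered pairs (i,j) with i<j and classify each by sign(x_j-x_i) * sign(y_j-y_i).
  (1,2):dx=+5,dy=+4->C; (1,3):dx=+2,dy=+6->C; (1,4):dx=-3,dy=-2->C; (1,5):dx=-2,dy=+1->D
  (1,6):dx=+1,dy=+9->C; (1,7):dx=+4,dy=+8->C; (2,3):dx=-3,dy=+2->D; (2,4):dx=-8,dy=-6->C
  (2,5):dx=-7,dy=-3->C; (2,6):dx=-4,dy=+5->D; (2,7):dx=-1,dy=+4->D; (3,4):dx=-5,dy=-8->C
  (3,5):dx=-4,dy=-5->C; (3,6):dx=-1,dy=+3->D; (3,7):dx=+2,dy=+2->C; (4,5):dx=+1,dy=+3->C
  (4,6):dx=+4,dy=+11->C; (4,7):dx=+7,dy=+10->C; (5,6):dx=+3,dy=+8->C; (5,7):dx=+6,dy=+7->C
  (6,7):dx=+3,dy=-1->D
Step 2: C = 15, D = 6, total pairs = 21.
Step 3: tau = (C - D)/(n(n-1)/2) = (15 - 6)/21 = 0.428571.
Step 4: Exact two-sided p-value (enumerate n! = 5040 permutations of y under H0): p = 0.238889.
Step 5: alpha = 0.1. fail to reject H0.

tau_b = 0.4286 (C=15, D=6), p = 0.238889, fail to reject H0.


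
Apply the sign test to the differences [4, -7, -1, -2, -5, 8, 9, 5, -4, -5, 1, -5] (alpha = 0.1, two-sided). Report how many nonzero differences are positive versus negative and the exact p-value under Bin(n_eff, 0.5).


Step 1: Discard zero differences. Original n = 12; n_eff = number of nonzero differences = 12.
Nonzero differences (with sign): +4, -7, -1, -2, -5, +8, +9, +5, -4, -5, +1, -5
Step 2: Count signs: positive = 5, negative = 7.
Step 3: Under H0: P(positive) = 0.5, so the number of positives S ~ Bin(12, 0.5).
Step 4: Two-sided exact p-value = sum of Bin(12,0.5) probabilities at or below the observed probability = 0.774414.
Step 5: alpha = 0.1. fail to reject H0.

n_eff = 12, pos = 5, neg = 7, p = 0.774414, fail to reject H0.


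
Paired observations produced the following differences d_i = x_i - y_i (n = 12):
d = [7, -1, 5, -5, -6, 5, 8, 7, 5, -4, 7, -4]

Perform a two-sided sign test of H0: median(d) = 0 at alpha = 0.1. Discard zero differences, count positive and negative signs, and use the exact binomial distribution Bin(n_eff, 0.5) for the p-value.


Step 1: Discard zero differences. Original n = 12; n_eff = number of nonzero differences = 12.
Nonzero differences (with sign): +7, -1, +5, -5, -6, +5, +8, +7, +5, -4, +7, -4
Step 2: Count signs: positive = 7, negative = 5.
Step 3: Under H0: P(positive) = 0.5, so the number of positives S ~ Bin(12, 0.5).
Step 4: Two-sided exact p-value = sum of Bin(12,0.5) probabilities at or below the observed probability = 0.774414.
Step 5: alpha = 0.1. fail to reject H0.

n_eff = 12, pos = 7, neg = 5, p = 0.774414, fail to reject H0.


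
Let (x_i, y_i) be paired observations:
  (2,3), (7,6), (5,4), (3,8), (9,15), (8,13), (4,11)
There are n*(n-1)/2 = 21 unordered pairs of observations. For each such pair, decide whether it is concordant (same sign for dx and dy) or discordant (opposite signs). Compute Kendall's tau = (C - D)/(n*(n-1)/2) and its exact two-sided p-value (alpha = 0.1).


Step 1: Enumerate the 21 unordered pairs (i,j) with i<j and classify each by sign(x_j-x_i) * sign(y_j-y_i).
  (1,2):dx=+5,dy=+3->C; (1,3):dx=+3,dy=+1->C; (1,4):dx=+1,dy=+5->C; (1,5):dx=+7,dy=+12->C
  (1,6):dx=+6,dy=+10->C; (1,7):dx=+2,dy=+8->C; (2,3):dx=-2,dy=-2->C; (2,4):dx=-4,dy=+2->D
  (2,5):dx=+2,dy=+9->C; (2,6):dx=+1,dy=+7->C; (2,7):dx=-3,dy=+5->D; (3,4):dx=-2,dy=+4->D
  (3,5):dx=+4,dy=+11->C; (3,6):dx=+3,dy=+9->C; (3,7):dx=-1,dy=+7->D; (4,5):dx=+6,dy=+7->C
  (4,6):dx=+5,dy=+5->C; (4,7):dx=+1,dy=+3->C; (5,6):dx=-1,dy=-2->C; (5,7):dx=-5,dy=-4->C
  (6,7):dx=-4,dy=-2->C
Step 2: C = 17, D = 4, total pairs = 21.
Step 3: tau = (C - D)/(n(n-1)/2) = (17 - 4)/21 = 0.619048.
Step 4: Exact two-sided p-value (enumerate n! = 5040 permutations of y under H0): p = 0.069048.
Step 5: alpha = 0.1. reject H0.

tau_b = 0.6190 (C=17, D=4), p = 0.069048, reject H0.


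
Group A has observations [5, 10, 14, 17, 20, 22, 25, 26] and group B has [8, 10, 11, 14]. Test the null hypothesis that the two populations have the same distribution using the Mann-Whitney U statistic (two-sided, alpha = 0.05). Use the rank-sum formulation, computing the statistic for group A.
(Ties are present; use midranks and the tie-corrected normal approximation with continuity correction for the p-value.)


Step 1: Combine and sort all 12 observations; assign midranks.
sorted (value, group): (5,X), (8,Y), (10,X), (10,Y), (11,Y), (14,X), (14,Y), (17,X), (20,X), (22,X), (25,X), (26,X)
ranks: 5->1, 8->2, 10->3.5, 10->3.5, 11->5, 14->6.5, 14->6.5, 17->8, 20->9, 22->10, 25->11, 26->12
Step 2: Rank sum for X: R1 = 1 + 3.5 + 6.5 + 8 + 9 + 10 + 11 + 12 = 61.
Step 3: U_X = R1 - n1(n1+1)/2 = 61 - 8*9/2 = 61 - 36 = 25.
       U_Y = n1*n2 - U_X = 32 - 25 = 7.
Step 4: Ties are present, so use the tie-corrected normal approximation (with continuity correction) for the p-value.
Step 5: p-value = 0.147414; compare to alpha = 0.05. fail to reject H0.

U_X = 25, p = 0.147414, fail to reject H0 at alpha = 0.05.


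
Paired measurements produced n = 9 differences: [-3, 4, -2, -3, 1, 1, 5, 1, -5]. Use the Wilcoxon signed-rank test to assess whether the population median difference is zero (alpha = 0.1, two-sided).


Step 1: Drop any zero differences (none here) and take |d_i|.
|d| = [3, 4, 2, 3, 1, 1, 5, 1, 5]
Step 2: Midrank |d_i| (ties get averaged ranks).
ranks: |3|->5.5, |4|->7, |2|->4, |3|->5.5, |1|->2, |1|->2, |5|->8.5, |1|->2, |5|->8.5
Step 3: Attach original signs; sum ranks with positive sign and with negative sign.
W+ = 7 + 2 + 2 + 8.5 + 2 = 21.5
W- = 5.5 + 4 + 5.5 + 8.5 = 23.5
(Check: W+ + W- = 45 should equal n(n+1)/2 = 45.)
Step 4: Test statistic W = min(W+, W-) = 21.5.
Step 5: Ties in |d|, so use the tie-corrected normal approximation.
        E[W] = n(n+1)/4 = 9*10/4 = 22.5.
        Tie groups: |d|=1 (t=3), |d|=3 (t=2), |d|=5 (t=2); sum(t^3 - t) = 36.
        Var[W] = n(n+1)(2n+1)/24 - sum(t^3-t)/48 = 1710/24 - 36/48 = 70.5.
        z = (W - E[W]) / sqrt(Var[W]) = (21.5 - 22.5) / 8.3964 = -0.1191.
        Two-sided p = 2*Phi(z) = 0.905198.
Step 6: alpha = 0.1. fail to reject H0.

W+ = 21.5, W- = 23.5, W = min = 21.5, p = 0.905198, fail to reject H0.


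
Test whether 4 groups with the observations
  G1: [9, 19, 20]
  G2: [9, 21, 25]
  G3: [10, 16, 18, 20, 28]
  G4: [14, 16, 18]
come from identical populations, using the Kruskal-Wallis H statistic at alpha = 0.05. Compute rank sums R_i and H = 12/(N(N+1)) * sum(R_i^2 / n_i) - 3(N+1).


Step 1: Combine all N = 14 observations and assign midranks.
sorted (value, group, rank): (9,G1,1.5), (9,G2,1.5), (10,G3,3), (14,G4,4), (16,G3,5.5), (16,G4,5.5), (18,G3,7.5), (18,G4,7.5), (19,G1,9), (20,G1,10.5), (20,G3,10.5), (21,G2,12), (25,G2,13), (28,G3,14)
Step 2: Sum ranks within each group.
R_1 = 21 (n_1 = 3)
R_2 = 26.5 (n_2 = 3)
R_3 = 40.5 (n_3 = 5)
R_4 = 17 (n_4 = 3)
Step 3: H = 12/(N(N+1)) * sum(R_i^2/n_i) - 3(N+1)
     = 12/(14*15) * (21^2/3 + 26.5^2/3 + 40.5^2/5 + 17^2/3) - 3*15
     = 0.057143 * 805.467 - 45
     = 1.026667.
Step 4: Ties present; correction factor C = 1 - 24/(14^3 - 14) = 0.991209. Corrected H = 1.026667 / 0.991209 = 1.035772.
Step 5: Under H0, H ~ chi^2(3); p-value = 0.792597.
Step 6: alpha = 0.05. fail to reject H0.

H = 1.0358, df = 3, p = 0.792597, fail to reject H0.


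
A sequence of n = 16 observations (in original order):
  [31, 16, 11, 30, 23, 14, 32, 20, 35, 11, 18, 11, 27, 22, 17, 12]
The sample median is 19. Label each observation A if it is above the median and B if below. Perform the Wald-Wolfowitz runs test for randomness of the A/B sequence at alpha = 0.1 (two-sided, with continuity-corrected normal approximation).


Step 1: Compute median = 19; label A = above, B = below.
Labels in order: ABBAABAAABBBAABB  (n_A = 8, n_B = 8)
Step 2: Count runs R = 8.
Step 3: Under H0 (random ordering), E[R] = 2*n_A*n_B/(n_A+n_B) + 1 = 2*8*8/16 + 1 = 9.0000.
        Var[R] = 2*n_A*n_B*(2*n_A*n_B - n_A - n_B) / ((n_A+n_B)^2 * (n_A+n_B-1)) = 14336/3840 = 3.7333.
        SD[R] = 1.9322.
Step 4: Continuity-corrected z = (R + 0.5 - E[R]) / SD[R] = (8 + 0.5 - 9.0000) / 1.9322 = -0.2588.
Step 5: Two-sided p-value via normal approximation = 2*(1 - Phi(|z|)) = 0.795809.
Step 6: alpha = 0.1. fail to reject H0.

R = 8, z = -0.2588, p = 0.795809, fail to reject H0.


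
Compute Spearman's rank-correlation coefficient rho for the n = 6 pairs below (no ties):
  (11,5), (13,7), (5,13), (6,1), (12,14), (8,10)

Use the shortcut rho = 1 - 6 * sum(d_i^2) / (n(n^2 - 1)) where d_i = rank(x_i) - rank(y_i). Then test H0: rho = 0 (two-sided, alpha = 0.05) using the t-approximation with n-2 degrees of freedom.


Step 1: Rank x and y separately (midranks; no ties here).
rank(x): 11->4, 13->6, 5->1, 6->2, 12->5, 8->3
rank(y): 5->2, 7->3, 13->5, 1->1, 14->6, 10->4
Step 2: d_i = R_x(i) - R_y(i); compute d_i^2.
  (4-2)^2=4, (6-3)^2=9, (1-5)^2=16, (2-1)^2=1, (5-6)^2=1, (3-4)^2=1
sum(d^2) = 32.
Step 3: rho = 1 - 6*32 / (6*(6^2 - 1)) = 1 - 192/210 = 0.085714.
Step 4: Under H0, t = rho * sqrt((n-2)/(1-rho^2)) = 0.1721 ~ t(4).
Step 5: Two-sided p-value from the t-distribution with 4 df = 0.871743.
Step 6: alpha = 0.05. fail to reject H0.

rho = 0.0857, p = 0.871743, fail to reject H0 at alpha = 0.05.


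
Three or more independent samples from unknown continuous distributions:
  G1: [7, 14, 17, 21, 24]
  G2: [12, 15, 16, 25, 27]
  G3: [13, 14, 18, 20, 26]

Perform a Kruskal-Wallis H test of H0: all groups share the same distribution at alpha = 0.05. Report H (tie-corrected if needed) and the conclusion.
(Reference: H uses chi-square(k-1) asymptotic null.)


Step 1: Combine all N = 15 observations and assign midranks.
sorted (value, group, rank): (7,G1,1), (12,G2,2), (13,G3,3), (14,G1,4.5), (14,G3,4.5), (15,G2,6), (16,G2,7), (17,G1,8), (18,G3,9), (20,G3,10), (21,G1,11), (24,G1,12), (25,G2,13), (26,G3,14), (27,G2,15)
Step 2: Sum ranks within each group.
R_1 = 36.5 (n_1 = 5)
R_2 = 43 (n_2 = 5)
R_3 = 40.5 (n_3 = 5)
Step 3: H = 12/(N(N+1)) * sum(R_i^2/n_i) - 3(N+1)
     = 12/(15*16) * (36.5^2/5 + 43^2/5 + 40.5^2/5) - 3*16
     = 0.050000 * 964.3 - 48
     = 0.215000.
Step 4: Ties present; correction factor C = 1 - 6/(15^3 - 15) = 0.998214. Corrected H = 0.215000 / 0.998214 = 0.215385.
Step 5: Under H0, H ~ chi^2(2); p-value = 0.897904.
Step 6: alpha = 0.05. fail to reject H0.

H = 0.2154, df = 2, p = 0.897904, fail to reject H0.


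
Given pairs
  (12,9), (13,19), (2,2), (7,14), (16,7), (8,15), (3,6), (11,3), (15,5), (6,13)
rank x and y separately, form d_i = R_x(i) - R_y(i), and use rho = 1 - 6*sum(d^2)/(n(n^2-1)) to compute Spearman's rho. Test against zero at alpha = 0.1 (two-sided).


Step 1: Rank x and y separately (midranks; no ties here).
rank(x): 12->7, 13->8, 2->1, 7->4, 16->10, 8->5, 3->2, 11->6, 15->9, 6->3
rank(y): 9->6, 19->10, 2->1, 14->8, 7->5, 15->9, 6->4, 3->2, 5->3, 13->7
Step 2: d_i = R_x(i) - R_y(i); compute d_i^2.
  (7-6)^2=1, (8-10)^2=4, (1-1)^2=0, (4-8)^2=16, (10-5)^2=25, (5-9)^2=16, (2-4)^2=4, (6-2)^2=16, (9-3)^2=36, (3-7)^2=16
sum(d^2) = 134.
Step 3: rho = 1 - 6*134 / (10*(10^2 - 1)) = 1 - 804/990 = 0.187879.
Step 4: Under H0, t = rho * sqrt((n-2)/(1-rho^2)) = 0.5410 ~ t(8).
Step 5: Two-sided p-value from the t-distribution with 8 df = 0.603218.
Step 6: alpha = 0.1. fail to reject H0.

rho = 0.1879, p = 0.603218, fail to reject H0 at alpha = 0.1.


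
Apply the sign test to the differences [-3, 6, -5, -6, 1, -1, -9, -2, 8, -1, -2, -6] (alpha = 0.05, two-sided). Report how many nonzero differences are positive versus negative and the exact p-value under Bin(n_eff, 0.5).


Step 1: Discard zero differences. Original n = 12; n_eff = number of nonzero differences = 12.
Nonzero differences (with sign): -3, +6, -5, -6, +1, -1, -9, -2, +8, -1, -2, -6
Step 2: Count signs: positive = 3, negative = 9.
Step 3: Under H0: P(positive) = 0.5, so the number of positives S ~ Bin(12, 0.5).
Step 4: Two-sided exact p-value = sum of Bin(12,0.5) probabilities at or below the observed probability = 0.145996.
Step 5: alpha = 0.05. fail to reject H0.

n_eff = 12, pos = 3, neg = 9, p = 0.145996, fail to reject H0.


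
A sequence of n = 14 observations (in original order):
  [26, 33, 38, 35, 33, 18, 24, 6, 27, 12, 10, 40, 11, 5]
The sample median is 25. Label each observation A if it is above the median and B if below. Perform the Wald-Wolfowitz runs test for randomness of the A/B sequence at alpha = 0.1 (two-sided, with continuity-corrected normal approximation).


Step 1: Compute median = 25; label A = above, B = below.
Labels in order: AAAAABBBABBABB  (n_A = 7, n_B = 7)
Step 2: Count runs R = 6.
Step 3: Under H0 (random ordering), E[R] = 2*n_A*n_B/(n_A+n_B) + 1 = 2*7*7/14 + 1 = 8.0000.
        Var[R] = 2*n_A*n_B*(2*n_A*n_B - n_A - n_B) / ((n_A+n_B)^2 * (n_A+n_B-1)) = 8232/2548 = 3.2308.
        SD[R] = 1.7974.
Step 4: Continuity-corrected z = (R + 0.5 - E[R]) / SD[R] = (6 + 0.5 - 8.0000) / 1.7974 = -0.8345.
Step 5: Two-sided p-value via normal approximation = 2*(1 - Phi(|z|)) = 0.403986.
Step 6: alpha = 0.1. fail to reject H0.

R = 6, z = -0.8345, p = 0.403986, fail to reject H0.


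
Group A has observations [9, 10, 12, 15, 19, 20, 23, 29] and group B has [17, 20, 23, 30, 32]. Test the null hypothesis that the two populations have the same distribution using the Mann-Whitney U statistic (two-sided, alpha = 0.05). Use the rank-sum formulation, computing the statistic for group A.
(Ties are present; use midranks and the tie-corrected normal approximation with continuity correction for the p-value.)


Step 1: Combine and sort all 13 observations; assign midranks.
sorted (value, group): (9,X), (10,X), (12,X), (15,X), (17,Y), (19,X), (20,X), (20,Y), (23,X), (23,Y), (29,X), (30,Y), (32,Y)
ranks: 9->1, 10->2, 12->3, 15->4, 17->5, 19->6, 20->7.5, 20->7.5, 23->9.5, 23->9.5, 29->11, 30->12, 32->13
Step 2: Rank sum for X: R1 = 1 + 2 + 3 + 4 + 6 + 7.5 + 9.5 + 11 = 44.
Step 3: U_X = R1 - n1(n1+1)/2 = 44 - 8*9/2 = 44 - 36 = 8.
       U_Y = n1*n2 - U_X = 40 - 8 = 32.
Step 4: Ties are present, so use the tie-corrected normal approximation (with continuity correction) for the p-value.
Step 5: p-value = 0.091397; compare to alpha = 0.05. fail to reject H0.

U_X = 8, p = 0.091397, fail to reject H0 at alpha = 0.05.


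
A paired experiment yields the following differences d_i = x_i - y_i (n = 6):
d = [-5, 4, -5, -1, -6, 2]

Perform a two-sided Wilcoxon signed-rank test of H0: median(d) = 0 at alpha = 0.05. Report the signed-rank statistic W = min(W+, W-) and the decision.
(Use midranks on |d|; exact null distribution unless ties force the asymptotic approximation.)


Step 1: Drop any zero differences (none here) and take |d_i|.
|d| = [5, 4, 5, 1, 6, 2]
Step 2: Midrank |d_i| (ties get averaged ranks).
ranks: |5|->4.5, |4|->3, |5|->4.5, |1|->1, |6|->6, |2|->2
Step 3: Attach original signs; sum ranks with positive sign and with negative sign.
W+ = 3 + 2 = 5
W- = 4.5 + 4.5 + 1 + 6 = 16
(Check: W+ + W- = 21 should equal n(n+1)/2 = 21.)
Step 4: Test statistic W = min(W+, W-) = 5.
Step 5: Ties in |d|, so use the tie-corrected normal approximation.
        E[W] = n(n+1)/4 = 6*7/4 = 10.5.
        Tie groups: |d|=5 (t=2); sum(t^3 - t) = 6.
        Var[W] = n(n+1)(2n+1)/24 - sum(t^3-t)/48 = 546/24 - 6/48 = 22.625.
        z = (W - E[W]) / sqrt(Var[W]) = (5 - 10.5) / 4.7566 = -1.1563.
        Two-sided p = 2*Phi(z) = 0.247561.
Step 6: alpha = 0.05. fail to reject H0.

W+ = 5, W- = 16, W = min = 5, p = 0.247561, fail to reject H0.


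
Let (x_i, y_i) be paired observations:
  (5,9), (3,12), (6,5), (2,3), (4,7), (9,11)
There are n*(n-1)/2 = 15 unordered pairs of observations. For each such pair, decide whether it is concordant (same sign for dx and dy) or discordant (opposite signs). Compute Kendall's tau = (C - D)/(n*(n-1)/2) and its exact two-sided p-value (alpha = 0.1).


Step 1: Enumerate the 15 unordered pairs (i,j) with i<j and classify each by sign(x_j-x_i) * sign(y_j-y_i).
  (1,2):dx=-2,dy=+3->D; (1,3):dx=+1,dy=-4->D; (1,4):dx=-3,dy=-6->C; (1,5):dx=-1,dy=-2->C
  (1,6):dx=+4,dy=+2->C; (2,3):dx=+3,dy=-7->D; (2,4):dx=-1,dy=-9->C; (2,5):dx=+1,dy=-5->D
  (2,6):dx=+6,dy=-1->D; (3,4):dx=-4,dy=-2->C; (3,5):dx=-2,dy=+2->D; (3,6):dx=+3,dy=+6->C
  (4,5):dx=+2,dy=+4->C; (4,6):dx=+7,dy=+8->C; (5,6):dx=+5,dy=+4->C
Step 2: C = 9, D = 6, total pairs = 15.
Step 3: tau = (C - D)/(n(n-1)/2) = (9 - 6)/15 = 0.200000.
Step 4: Exact two-sided p-value (enumerate n! = 720 permutations of y under H0): p = 0.719444.
Step 5: alpha = 0.1. fail to reject H0.

tau_b = 0.2000 (C=9, D=6), p = 0.719444, fail to reject H0.


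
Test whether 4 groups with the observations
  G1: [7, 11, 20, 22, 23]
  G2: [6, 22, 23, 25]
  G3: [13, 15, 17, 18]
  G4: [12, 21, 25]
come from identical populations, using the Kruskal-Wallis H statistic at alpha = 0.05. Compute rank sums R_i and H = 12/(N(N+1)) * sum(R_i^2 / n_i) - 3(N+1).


Step 1: Combine all N = 16 observations and assign midranks.
sorted (value, group, rank): (6,G2,1), (7,G1,2), (11,G1,3), (12,G4,4), (13,G3,5), (15,G3,6), (17,G3,7), (18,G3,8), (20,G1,9), (21,G4,10), (22,G1,11.5), (22,G2,11.5), (23,G1,13.5), (23,G2,13.5), (25,G2,15.5), (25,G4,15.5)
Step 2: Sum ranks within each group.
R_1 = 39 (n_1 = 5)
R_2 = 41.5 (n_2 = 4)
R_3 = 26 (n_3 = 4)
R_4 = 29.5 (n_4 = 3)
Step 3: H = 12/(N(N+1)) * sum(R_i^2/n_i) - 3(N+1)
     = 12/(16*17) * (39^2/5 + 41.5^2/4 + 26^2/4 + 29.5^2/3) - 3*17
     = 0.044118 * 1193.85 - 51
     = 1.669669.
Step 4: Ties present; correction factor C = 1 - 18/(16^3 - 16) = 0.995588. Corrected H = 1.669669 / 0.995588 = 1.677068.
Step 5: Under H0, H ~ chi^2(3); p-value = 0.642044.
Step 6: alpha = 0.05. fail to reject H0.

H = 1.6771, df = 3, p = 0.642044, fail to reject H0.


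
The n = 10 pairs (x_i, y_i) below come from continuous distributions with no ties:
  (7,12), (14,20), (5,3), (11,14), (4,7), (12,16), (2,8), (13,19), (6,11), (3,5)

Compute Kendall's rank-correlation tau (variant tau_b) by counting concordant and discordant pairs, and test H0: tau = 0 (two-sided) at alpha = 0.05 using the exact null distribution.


Step 1: Enumerate the 45 unordered pairs (i,j) with i<j and classify each by sign(x_j-x_i) * sign(y_j-y_i).
  (1,2):dx=+7,dy=+8->C; (1,3):dx=-2,dy=-9->C; (1,4):dx=+4,dy=+2->C; (1,5):dx=-3,dy=-5->C
  (1,6):dx=+5,dy=+4->C; (1,7):dx=-5,dy=-4->C; (1,8):dx=+6,dy=+7->C; (1,9):dx=-1,dy=-1->C
  (1,10):dx=-4,dy=-7->C; (2,3):dx=-9,dy=-17->C; (2,4):dx=-3,dy=-6->C; (2,5):dx=-10,dy=-13->C
  (2,6):dx=-2,dy=-4->C; (2,7):dx=-12,dy=-12->C; (2,8):dx=-1,dy=-1->C; (2,9):dx=-8,dy=-9->C
  (2,10):dx=-11,dy=-15->C; (3,4):dx=+6,dy=+11->C; (3,5):dx=-1,dy=+4->D; (3,6):dx=+7,dy=+13->C
  (3,7):dx=-3,dy=+5->D; (3,8):dx=+8,dy=+16->C; (3,9):dx=+1,dy=+8->C; (3,10):dx=-2,dy=+2->D
  (4,5):dx=-7,dy=-7->C; (4,6):dx=+1,dy=+2->C; (4,7):dx=-9,dy=-6->C; (4,8):dx=+2,dy=+5->C
  (4,9):dx=-5,dy=-3->C; (4,10):dx=-8,dy=-9->C; (5,6):dx=+8,dy=+9->C; (5,7):dx=-2,dy=+1->D
  (5,8):dx=+9,dy=+12->C; (5,9):dx=+2,dy=+4->C; (5,10):dx=-1,dy=-2->C; (6,7):dx=-10,dy=-8->C
  (6,8):dx=+1,dy=+3->C; (6,9):dx=-6,dy=-5->C; (6,10):dx=-9,dy=-11->C; (7,8):dx=+11,dy=+11->C
  (7,9):dx=+4,dy=+3->C; (7,10):dx=+1,dy=-3->D; (8,9):dx=-7,dy=-8->C; (8,10):dx=-10,dy=-14->C
  (9,10):dx=-3,dy=-6->C
Step 2: C = 40, D = 5, total pairs = 45.
Step 3: tau = (C - D)/(n(n-1)/2) = (40 - 5)/45 = 0.777778.
Step 4: Exact two-sided p-value (enumerate n! = 3628800 permutations of y under H0): p = 0.000946.
Step 5: alpha = 0.05. reject H0.

tau_b = 0.7778 (C=40, D=5), p = 0.000946, reject H0.


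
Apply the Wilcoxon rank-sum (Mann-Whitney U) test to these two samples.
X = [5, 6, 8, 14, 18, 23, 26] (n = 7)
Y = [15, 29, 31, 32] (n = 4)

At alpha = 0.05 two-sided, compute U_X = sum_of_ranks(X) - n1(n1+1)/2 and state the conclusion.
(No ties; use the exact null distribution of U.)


Step 1: Combine and sort all 11 observations; assign midranks.
sorted (value, group): (5,X), (6,X), (8,X), (14,X), (15,Y), (18,X), (23,X), (26,X), (29,Y), (31,Y), (32,Y)
ranks: 5->1, 6->2, 8->3, 14->4, 15->5, 18->6, 23->7, 26->8, 29->9, 31->10, 32->11
Step 2: Rank sum for X: R1 = 1 + 2 + 3 + 4 + 6 + 7 + 8 = 31.
Step 3: U_X = R1 - n1(n1+1)/2 = 31 - 7*8/2 = 31 - 28 = 3.
       U_Y = n1*n2 - U_X = 28 - 3 = 25.
Step 4: No ties, so the exact null distribution of U (based on enumerating the C(11,7) = 330 equally likely rank assignments) gives the two-sided p-value.
Step 5: p-value = 0.042424; compare to alpha = 0.05. reject H0.

U_X = 3, p = 0.042424, reject H0 at alpha = 0.05.


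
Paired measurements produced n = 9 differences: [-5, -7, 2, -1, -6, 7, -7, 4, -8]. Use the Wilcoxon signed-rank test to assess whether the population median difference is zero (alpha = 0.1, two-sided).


Step 1: Drop any zero differences (none here) and take |d_i|.
|d| = [5, 7, 2, 1, 6, 7, 7, 4, 8]
Step 2: Midrank |d_i| (ties get averaged ranks).
ranks: |5|->4, |7|->7, |2|->2, |1|->1, |6|->5, |7|->7, |7|->7, |4|->3, |8|->9
Step 3: Attach original signs; sum ranks with positive sign and with negative sign.
W+ = 2 + 7 + 3 = 12
W- = 4 + 7 + 1 + 5 + 7 + 9 = 33
(Check: W+ + W- = 45 should equal n(n+1)/2 = 45.)
Step 4: Test statistic W = min(W+, W-) = 12.
Step 5: Ties in |d|, so use the tie-corrected normal approximation.
        E[W] = n(n+1)/4 = 9*10/4 = 22.5.
        Tie groups: |d|=7 (t=3); sum(t^3 - t) = 24.
        Var[W] = n(n+1)(2n+1)/24 - sum(t^3-t)/48 = 1710/24 - 24/48 = 70.75.
        z = (W - E[W]) / sqrt(Var[W]) = (12 - 22.5) / 8.4113 = -1.2483.
        Two-sided p = 2*Phi(z) = 0.211914.
Step 6: alpha = 0.1. fail to reject H0.

W+ = 12, W- = 33, W = min = 12, p = 0.211914, fail to reject H0.
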